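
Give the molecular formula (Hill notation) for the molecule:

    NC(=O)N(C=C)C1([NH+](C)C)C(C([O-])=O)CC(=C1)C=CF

C13H18FN3O3

Heavy atoms from the SMILES: 13 C, 1 F, 3 N, 3 O.
Implicit hydrogens by atom environment:
  5 × C: 1 H each → 5
  4 × C: no H
  2 × C: 3 H each → 6
  2 × C: 2 H each → 4
  2 × O: no H
  1 × F: no H
  1 × N: 2 H
  1 × N (charge +1): 1 H
  1 × N: no H
  1 × O (charge -1): no H
  Total hydrogens = 18.
Molecular formula: C13H18FN3O3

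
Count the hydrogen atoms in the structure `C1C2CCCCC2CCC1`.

Hydrogens are implicit in SMILES; fill each atom to its normal valence:
  8 × C: 2 H each → 16
  2 × C: 1 H each → 2
  Total hydrogens = 18.

18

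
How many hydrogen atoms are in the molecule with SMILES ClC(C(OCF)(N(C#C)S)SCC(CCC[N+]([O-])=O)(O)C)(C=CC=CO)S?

22

Hydrogens are implicit in SMILES; fill each atom to its normal valence:
  5 × C: 2 H each → 10
  5 × C: 1 H each → 5
  4 × C: no H
  2 × O: 1 H each → 2
  2 × O: no H
  2 × S: 1 H each → 2
  1 × C: 3 H
  1 × Cl: no H
  1 × F: no H
  1 × N: no H
  1 × N (charge +1): no H
  1 × O (charge -1): no H
  1 × S: no H
  Total hydrogens = 22.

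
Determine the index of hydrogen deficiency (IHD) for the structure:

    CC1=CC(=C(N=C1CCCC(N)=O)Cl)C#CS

Molecular formula from the SMILES: C12H13ClN2OS.
DoU = (2C + 2 + N − H − X)/2 = (2·12 + 2 + 2 − 13 − 1)/2 = 14/2 = 7.
(Structurally: 1 ring(s) + 6 π bond(s) = 7.)

7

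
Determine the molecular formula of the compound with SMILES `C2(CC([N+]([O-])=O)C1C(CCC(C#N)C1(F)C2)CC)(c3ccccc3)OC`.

Heavy atoms from the SMILES: 20 C, 1 F, 2 N, 3 O.
Implicit hydrogens by atom environment:
  5 × C: 2 H each → 10
  5 × C (aromatic): 1 H each → 5
  4 × C: 1 H each → 4
  3 × C: no H
  2 × C: 3 H each → 6
  2 × O: no H
  1 × C (aromatic): no H
  1 × F: no H
  1 × N (charge +1): no H
  1 × N: no H
  1 × O (charge -1): no H
  Total hydrogens = 25.
Molecular formula: C20H25FN2O3

C20H25FN2O3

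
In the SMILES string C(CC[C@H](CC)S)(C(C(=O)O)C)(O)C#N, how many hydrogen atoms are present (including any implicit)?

17

Hydrogens are implicit in SMILES; fill each atom to its normal valence:
  3 × C: 2 H each → 6
  3 × C: no H
  2 × C: 3 H each → 6
  2 × C: 1 H each → 2
  2 × O: 1 H each → 2
  1 × N: no H
  1 × O: no H
  1 × S: 1 H
  Total hydrogens = 17.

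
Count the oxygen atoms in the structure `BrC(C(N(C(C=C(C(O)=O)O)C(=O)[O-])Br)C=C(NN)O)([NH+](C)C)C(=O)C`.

7

The symbol for oxygen appears 7 times in the SMILES.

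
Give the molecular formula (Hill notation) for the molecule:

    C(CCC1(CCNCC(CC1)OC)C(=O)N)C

Heavy atoms from the SMILES: 13 C, 2 N, 2 O.
Implicit hydrogens by atom environment:
  8 × C: 2 H each → 16
  2 × C: 3 H each → 6
  2 × C: no H
  2 × O: no H
  1 × C: 1 H
  1 × N: 2 H
  1 × N: 1 H
  Total hydrogens = 26.
Molecular formula: C13H26N2O2

C13H26N2O2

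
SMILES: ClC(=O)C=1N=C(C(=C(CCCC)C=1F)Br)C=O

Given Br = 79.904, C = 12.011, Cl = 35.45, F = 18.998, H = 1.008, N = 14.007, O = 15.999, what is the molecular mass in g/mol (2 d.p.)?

Molecular formula: C11H10BrClFNO2.
M = 1×79.904 + 11×12.011 + 1×35.45 + 1×18.998 + 10×1.008 + 1×14.007 + 2×15.999 = 322.56 g/mol.

322.56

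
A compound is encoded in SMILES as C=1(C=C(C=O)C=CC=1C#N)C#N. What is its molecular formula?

Heavy atoms from the SMILES: 9 C, 2 N, 1 O.
Implicit hydrogens by atom environment:
  3 × C (aromatic): 1 H each → 3
  3 × C (aromatic): no H
  2 × C: no H
  2 × N: no H
  1 × C: 1 H
  1 × O: no H
  Total hydrogens = 4.
Molecular formula: C9H4N2O

C9H4N2O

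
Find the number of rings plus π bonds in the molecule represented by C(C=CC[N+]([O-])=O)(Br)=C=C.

4

Molecular formula from the SMILES: C6H6BrNO2.
DoU = (2C + 2 + N − H − X)/2 = (2·6 + 2 + 1 − 6 − 1)/2 = 8/2 = 4.
(Structurally: 0 ring(s) + 4 π bond(s) = 4.)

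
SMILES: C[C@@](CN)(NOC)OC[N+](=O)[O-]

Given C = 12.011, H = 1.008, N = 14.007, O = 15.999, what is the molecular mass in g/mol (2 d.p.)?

Molecular formula: C5H13N3O4.
M = 5×12.011 + 13×1.008 + 3×14.007 + 4×15.999 = 179.18 g/mol.

179.18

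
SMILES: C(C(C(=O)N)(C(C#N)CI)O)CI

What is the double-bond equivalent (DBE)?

3

Molecular formula from the SMILES: C7H10I2N2O2.
DoU = (2C + 2 + N − H − X)/2 = (2·7 + 2 + 2 − 10 − 2)/2 = 6/2 = 3.
(Structurally: 0 ring(s) + 3 π bond(s) = 3.)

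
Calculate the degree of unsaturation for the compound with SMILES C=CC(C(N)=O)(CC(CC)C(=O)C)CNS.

Molecular formula from the SMILES: C11H20N2O2S.
DoU = (2C + 2 + N − H − X)/2 = (2·11 + 2 + 2 − 20 − 0)/2 = 6/2 = 3.
(Structurally: 0 ring(s) + 3 π bond(s) = 3.)

3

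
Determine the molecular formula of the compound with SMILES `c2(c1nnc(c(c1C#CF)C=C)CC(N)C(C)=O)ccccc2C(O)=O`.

C19H16FN3O3

Heavy atoms from the SMILES: 19 C, 1 F, 3 N, 3 O.
Implicit hydrogens by atom environment:
  6 × C (aromatic): no H
  4 × C (aromatic): 1 H each → 4
  4 × C: no H
  2 × C: 2 H each → 4
  2 × C: 1 H each → 2
  2 × N (aromatic): no H
  2 × O: no H
  1 × C: 3 H
  1 × F: no H
  1 × N: 2 H
  1 × O: 1 H
  Total hydrogens = 16.
Molecular formula: C19H16FN3O3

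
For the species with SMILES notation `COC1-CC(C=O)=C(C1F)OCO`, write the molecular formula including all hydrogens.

C8H11FO4

Heavy atoms from the SMILES: 8 C, 1 F, 4 O.
Implicit hydrogens by atom environment:
  3 × C: 1 H each → 3
  3 × O: no H
  2 × C: 2 H each → 4
  2 × C: no H
  1 × C: 3 H
  1 × F: no H
  1 × O: 1 H
  Total hydrogens = 11.
Molecular formula: C8H11FO4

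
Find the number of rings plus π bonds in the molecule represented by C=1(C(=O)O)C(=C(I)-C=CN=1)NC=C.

Molecular formula from the SMILES: C8H7IN2O2.
DoU = (2C + 2 + N − H − X)/2 = (2·8 + 2 + 2 − 7 − 1)/2 = 12/2 = 6.
(Structurally: 1 ring(s) + 5 π bond(s) = 6.)

6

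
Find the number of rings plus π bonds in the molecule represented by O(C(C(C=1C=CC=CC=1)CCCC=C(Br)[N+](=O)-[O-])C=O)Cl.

7

Molecular formula from the SMILES: C14H15BrClNO4.
DoU = (2C + 2 + N − H − X)/2 = (2·14 + 2 + 1 − 15 − 2)/2 = 14/2 = 7.
(Structurally: 1 ring(s) + 6 π bond(s) = 7.)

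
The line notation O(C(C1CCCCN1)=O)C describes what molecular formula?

Heavy atoms from the SMILES: 7 C, 1 N, 2 O.
Implicit hydrogens by atom environment:
  4 × C: 2 H each → 8
  2 × O: no H
  1 × C: 3 H
  1 × C: 1 H
  1 × C: no H
  1 × N: 1 H
  Total hydrogens = 13.
Molecular formula: C7H13NO2

C7H13NO2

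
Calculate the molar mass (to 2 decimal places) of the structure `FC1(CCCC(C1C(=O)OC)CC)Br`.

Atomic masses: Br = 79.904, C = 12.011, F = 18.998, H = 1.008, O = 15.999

Molecular formula: C10H16BrFO2.
M = 1×79.904 + 10×12.011 + 1×18.998 + 16×1.008 + 2×15.999 = 267.14 g/mol.

267.14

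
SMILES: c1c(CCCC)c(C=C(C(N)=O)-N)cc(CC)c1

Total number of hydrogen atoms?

22

Hydrogens are implicit in SMILES; fill each atom to its normal valence:
  4 × C: 2 H each → 8
  3 × C (aromatic): 1 H each → 3
  3 × C (aromatic): no H
  2 × C: 3 H each → 6
  2 × C: no H
  2 × N: 2 H each → 4
  1 × C: 1 H
  1 × O: no H
  Total hydrogens = 22.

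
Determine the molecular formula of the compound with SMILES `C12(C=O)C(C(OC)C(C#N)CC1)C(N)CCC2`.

C13H20N2O2

Heavy atoms from the SMILES: 13 C, 2 N, 2 O.
Implicit hydrogens by atom environment:
  5 × C: 2 H each → 10
  5 × C: 1 H each → 5
  2 × C: no H
  2 × O: no H
  1 × C: 3 H
  1 × N: 2 H
  1 × N: no H
  Total hydrogens = 20.
Molecular formula: C13H20N2O2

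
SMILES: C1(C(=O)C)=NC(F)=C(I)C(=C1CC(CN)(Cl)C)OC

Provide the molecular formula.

Heavy atoms from the SMILES: 12 C, 1 Cl, 1 F, 1 I, 2 N, 2 O.
Implicit hydrogens by atom environment:
  5 × C (aromatic): no H
  3 × C: 3 H each → 9
  2 × C: 2 H each → 4
  2 × C: no H
  2 × O: no H
  1 × Cl: no H
  1 × F: no H
  1 × I: no H
  1 × N: 2 H
  1 × N (aromatic): no H
  Total hydrogens = 15.
Molecular formula: C12H15ClFIN2O2

C12H15ClFIN2O2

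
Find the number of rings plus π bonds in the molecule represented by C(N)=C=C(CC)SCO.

Molecular formula from the SMILES: C6H11NOS.
DoU = (2C + 2 + N − H − X)/2 = (2·6 + 2 + 1 − 11 − 0)/2 = 4/2 = 2.
(Structurally: 0 ring(s) + 2 π bond(s) = 2.)

2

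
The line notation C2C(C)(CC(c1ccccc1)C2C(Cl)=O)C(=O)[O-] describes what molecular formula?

Heavy atoms from the SMILES: 14 C, 1 Cl, 3 O.
Implicit hydrogens by atom environment:
  5 × C (aromatic): 1 H each → 5
  3 × C: no H
  2 × C: 2 H each → 4
  2 × C: 1 H each → 2
  2 × O: no H
  1 × C: 3 H
  1 × C (aromatic): no H
  1 × Cl: no H
  1 × O (charge -1): no H
  Total hydrogens = 14.
Net charge -1.
Molecular formula: C14H14ClO3-

C14H14ClO3-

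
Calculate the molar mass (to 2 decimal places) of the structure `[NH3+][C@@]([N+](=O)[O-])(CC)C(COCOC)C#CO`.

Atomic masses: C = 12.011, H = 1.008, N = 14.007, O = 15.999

Molecular formula: C9H17N2O5+.
M = 9×12.011 + 17×1.008 + 2×14.007 + 5×15.999 = 233.24 g/mol.

233.24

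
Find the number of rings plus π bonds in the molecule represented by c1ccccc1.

4

Molecular formula from the SMILES: C6H6.
DoU = (2C + 2 + N − H − X)/2 = (2·6 + 2 + 0 − 6 − 0)/2 = 8/2 = 4.
(Structurally: 1 ring(s) + 3 π bond(s) = 4.)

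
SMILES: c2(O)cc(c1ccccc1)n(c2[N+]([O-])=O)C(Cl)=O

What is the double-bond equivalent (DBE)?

Molecular formula from the SMILES: C11H7ClN2O4.
DoU = (2C + 2 + N − H − X)/2 = (2·11 + 2 + 2 − 7 − 1)/2 = 18/2 = 9.
(Structurally: 2 ring(s) + 7 π bond(s) = 9.)

9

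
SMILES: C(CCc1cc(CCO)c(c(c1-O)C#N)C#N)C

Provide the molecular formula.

Heavy atoms from the SMILES: 14 C, 2 N, 2 O.
Implicit hydrogens by atom environment:
  5 × C: 2 H each → 10
  5 × C (aromatic): no H
  2 × C: no H
  2 × N: no H
  2 × O: 1 H each → 2
  1 × C: 3 H
  1 × C (aromatic): 1 H
  Total hydrogens = 16.
Molecular formula: C14H16N2O2

C14H16N2O2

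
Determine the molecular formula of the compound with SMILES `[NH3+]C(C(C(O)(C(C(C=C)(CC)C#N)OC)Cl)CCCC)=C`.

Heavy atoms from the SMILES: 16 C, 1 Cl, 2 N, 2 O.
Implicit hydrogens by atom environment:
  6 × C: 2 H each → 12
  4 × C: no H
  3 × C: 3 H each → 9
  3 × C: 1 H each → 3
  1 × Cl: no H
  1 × N (charge +1): 3 H
  1 × N: no H
  1 × O: 1 H
  1 × O: no H
  Total hydrogens = 28.
Net charge +1.
Molecular formula: C16H28ClN2O2+

C16H28ClN2O2+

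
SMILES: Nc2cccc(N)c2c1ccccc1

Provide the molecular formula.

Heavy atoms from the SMILES: 12 C, 2 N.
Implicit hydrogens by atom environment:
  8 × C (aromatic): 1 H each → 8
  4 × C (aromatic): no H
  2 × N: 2 H each → 4
  Total hydrogens = 12.
Molecular formula: C12H12N2

C12H12N2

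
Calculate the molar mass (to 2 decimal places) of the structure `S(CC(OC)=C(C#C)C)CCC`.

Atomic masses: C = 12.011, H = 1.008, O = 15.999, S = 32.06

Molecular formula: C10H16OS.
M = 10×12.011 + 16×1.008 + 1×15.999 + 1×32.06 = 184.30 g/mol.

184.30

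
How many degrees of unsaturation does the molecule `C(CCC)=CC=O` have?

Molecular formula from the SMILES: C6H10O.
DoU = (2C + 2 + N − H − X)/2 = (2·6 + 2 + 0 − 10 − 0)/2 = 4/2 = 2.
(Structurally: 0 ring(s) + 2 π bond(s) = 2.)

2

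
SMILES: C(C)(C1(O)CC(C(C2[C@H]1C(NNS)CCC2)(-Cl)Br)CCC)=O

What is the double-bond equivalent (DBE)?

Molecular formula from the SMILES: C15H26BrClN2O2S.
DoU = (2C + 2 + N − H − X)/2 = (2·15 + 2 + 2 − 26 − 2)/2 = 6/2 = 3.
(Structurally: 2 ring(s) + 1 π bond(s) = 3.)

3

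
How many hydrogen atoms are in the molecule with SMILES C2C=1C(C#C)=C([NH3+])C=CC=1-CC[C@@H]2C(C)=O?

Hydrogens are implicit in SMILES; fill each atom to its normal valence:
  4 × C (aromatic): no H
  3 × C: 2 H each → 6
  2 × C (aromatic): 1 H each → 2
  2 × C: 1 H each → 2
  2 × C: no H
  1 × C: 3 H
  1 × N (charge +1): 3 H
  1 × O: no H
  Total hydrogens = 16.

16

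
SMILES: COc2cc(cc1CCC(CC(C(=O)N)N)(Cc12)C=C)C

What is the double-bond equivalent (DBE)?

7

Molecular formula from the SMILES: C17H24N2O2.
DoU = (2C + 2 + N − H − X)/2 = (2·17 + 2 + 2 − 24 − 0)/2 = 14/2 = 7.
(Structurally: 2 ring(s) + 5 π bond(s) = 7.)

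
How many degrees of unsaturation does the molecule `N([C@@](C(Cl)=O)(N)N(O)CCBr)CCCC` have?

Molecular formula from the SMILES: C8H17BrClN3O2.
DoU = (2C + 2 + N − H − X)/2 = (2·8 + 2 + 3 − 17 − 2)/2 = 2/2 = 1.
(Structurally: 0 ring(s) + 1 π bond(s) = 1.)

1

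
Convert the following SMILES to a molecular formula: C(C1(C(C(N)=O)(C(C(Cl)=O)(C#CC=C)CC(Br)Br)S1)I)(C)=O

C13H11Br2ClINO3S

Heavy atoms from the SMILES: 2 Br, 13 C, 1 Cl, 1 I, 1 N, 3 O, 1 S.
Implicit hydrogens by atom environment:
  8 × C: no H
  3 × O: no H
  2 × Br: no H
  2 × C: 2 H each → 4
  2 × C: 1 H each → 2
  1 × C: 3 H
  1 × Cl: no H
  1 × I: no H
  1 × N: 2 H
  1 × S: no H
  Total hydrogens = 11.
Molecular formula: C13H11Br2ClINO3S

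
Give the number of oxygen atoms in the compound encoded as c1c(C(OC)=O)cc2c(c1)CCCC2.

The symbol for oxygen appears 2 times in the SMILES.

2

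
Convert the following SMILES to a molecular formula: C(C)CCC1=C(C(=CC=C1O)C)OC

C12H18O2

Heavy atoms from the SMILES: 12 C, 2 O.
Implicit hydrogens by atom environment:
  4 × C (aromatic): no H
  3 × C: 3 H each → 9
  3 × C: 2 H each → 6
  2 × C (aromatic): 1 H each → 2
  1 × O: 1 H
  1 × O: no H
  Total hydrogens = 18.
Molecular formula: C12H18O2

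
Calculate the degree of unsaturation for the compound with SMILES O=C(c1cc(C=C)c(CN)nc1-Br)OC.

6

Molecular formula from the SMILES: C10H11BrN2O2.
DoU = (2C + 2 + N − H − X)/2 = (2·10 + 2 + 2 − 11 − 1)/2 = 12/2 = 6.
(Structurally: 1 ring(s) + 5 π bond(s) = 6.)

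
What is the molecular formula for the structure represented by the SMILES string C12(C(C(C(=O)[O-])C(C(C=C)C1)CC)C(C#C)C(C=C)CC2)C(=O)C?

C21H27O3-

Heavy atoms from the SMILES: 21 C, 3 O.
Implicit hydrogens by atom environment:
  9 × C: 1 H each → 9
  6 × C: 2 H each → 12
  4 × C: no H
  2 × C: 3 H each → 6
  2 × O: no H
  1 × O (charge -1): no H
  Total hydrogens = 27.
Net charge -1.
Molecular formula: C21H27O3-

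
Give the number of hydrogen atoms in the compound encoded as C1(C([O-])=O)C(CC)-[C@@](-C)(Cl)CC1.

14

Hydrogens are implicit in SMILES; fill each atom to its normal valence:
  3 × C: 2 H each → 6
  2 × C: 3 H each → 6
  2 × C: 1 H each → 2
  2 × C: no H
  1 × Cl: no H
  1 × O: no H
  1 × O (charge -1): no H
  Total hydrogens = 14.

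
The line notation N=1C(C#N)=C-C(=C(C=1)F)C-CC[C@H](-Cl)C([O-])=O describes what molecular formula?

C11H9ClFN2O2-

Heavy atoms from the SMILES: 11 C, 1 Cl, 1 F, 2 N, 2 O.
Implicit hydrogens by atom environment:
  3 × C: 2 H each → 6
  3 × C (aromatic): no H
  2 × C (aromatic): 1 H each → 2
  2 × C: no H
  1 × C: 1 H
  1 × Cl: no H
  1 × F: no H
  1 × N (aromatic): no H
  1 × N: no H
  1 × O: no H
  1 × O (charge -1): no H
  Total hydrogens = 9.
Net charge -1.
Molecular formula: C11H9ClFN2O2-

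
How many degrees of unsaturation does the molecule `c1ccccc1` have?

4

Molecular formula from the SMILES: C6H6.
DoU = (2C + 2 + N − H − X)/2 = (2·6 + 2 + 0 − 6 − 0)/2 = 8/2 = 4.
(Structurally: 1 ring(s) + 3 π bond(s) = 4.)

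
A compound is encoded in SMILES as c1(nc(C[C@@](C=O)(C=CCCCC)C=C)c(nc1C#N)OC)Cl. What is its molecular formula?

C17H20ClN3O2

Heavy atoms from the SMILES: 17 C, 1 Cl, 3 N, 2 O.
Implicit hydrogens by atom environment:
  5 × C: 2 H each → 10
  4 × C: 1 H each → 4
  4 × C (aromatic): no H
  2 × C: 3 H each → 6
  2 × C: no H
  2 × N (aromatic): no H
  2 × O: no H
  1 × Cl: no H
  1 × N: no H
  Total hydrogens = 20.
Molecular formula: C17H20ClN3O2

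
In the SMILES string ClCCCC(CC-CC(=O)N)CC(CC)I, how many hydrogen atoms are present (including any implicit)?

23

Hydrogens are implicit in SMILES; fill each atom to its normal valence:
  8 × C: 2 H each → 16
  2 × C: 1 H each → 2
  1 × C: 3 H
  1 × C: no H
  1 × Cl: no H
  1 × I: no H
  1 × N: 2 H
  1 × O: no H
  Total hydrogens = 23.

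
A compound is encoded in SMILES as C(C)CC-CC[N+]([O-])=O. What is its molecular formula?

C6H13NO2

Heavy atoms from the SMILES: 6 C, 1 N, 2 O.
Implicit hydrogens by atom environment:
  5 × C: 2 H each → 10
  1 × C: 3 H
  1 × N (charge +1): no H
  1 × O: no H
  1 × O (charge -1): no H
  Total hydrogens = 13.
Molecular formula: C6H13NO2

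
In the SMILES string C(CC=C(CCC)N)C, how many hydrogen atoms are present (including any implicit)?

Hydrogens are implicit in SMILES; fill each atom to its normal valence:
  4 × C: 2 H each → 8
  2 × C: 3 H each → 6
  1 × C: 1 H
  1 × C: no H
  1 × N: 2 H
  Total hydrogens = 17.

17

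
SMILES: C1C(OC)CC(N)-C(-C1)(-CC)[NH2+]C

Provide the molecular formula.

C10H23N2O+

Heavy atoms from the SMILES: 10 C, 2 N, 1 O.
Implicit hydrogens by atom environment:
  4 × C: 2 H each → 8
  3 × C: 3 H each → 9
  2 × C: 1 H each → 2
  1 × C: no H
  1 × N (charge +1): 2 H
  1 × N: 2 H
  1 × O: no H
  Total hydrogens = 23.
Net charge +1.
Molecular formula: C10H23N2O+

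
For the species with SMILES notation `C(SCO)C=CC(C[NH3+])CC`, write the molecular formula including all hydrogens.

Heavy atoms from the SMILES: 8 C, 1 N, 1 O, 1 S.
Implicit hydrogens by atom environment:
  4 × C: 2 H each → 8
  3 × C: 1 H each → 3
  1 × C: 3 H
  1 × N (charge +1): 3 H
  1 × O: 1 H
  1 × S: no H
  Total hydrogens = 18.
Net charge +1.
Molecular formula: C8H18NOS+

C8H18NOS+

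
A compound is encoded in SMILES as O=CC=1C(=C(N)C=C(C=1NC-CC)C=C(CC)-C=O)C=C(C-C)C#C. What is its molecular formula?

C21H26N2O2

Heavy atoms from the SMILES: 21 C, 2 N, 2 O.
Implicit hydrogens by atom environment:
  5 × C: 1 H each → 5
  5 × C (aromatic): no H
  4 × C: 2 H each → 8
  3 × C: 3 H each → 9
  3 × C: no H
  2 × O: no H
  1 × C (aromatic): 1 H
  1 × N: 2 H
  1 × N: 1 H
  Total hydrogens = 26.
Molecular formula: C21H26N2O2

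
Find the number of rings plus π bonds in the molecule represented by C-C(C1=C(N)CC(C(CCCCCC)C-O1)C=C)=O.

4

Molecular formula from the SMILES: C16H27NO2.
DoU = (2C + 2 + N − H − X)/2 = (2·16 + 2 + 1 − 27 − 0)/2 = 8/2 = 4.
(Structurally: 1 ring(s) + 3 π bond(s) = 4.)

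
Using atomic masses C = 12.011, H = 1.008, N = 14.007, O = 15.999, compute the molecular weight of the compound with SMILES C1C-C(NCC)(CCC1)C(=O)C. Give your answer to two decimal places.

169.27

Molecular formula: C10H19NO.
M = 10×12.011 + 19×1.008 + 1×14.007 + 1×15.999 = 169.27 g/mol.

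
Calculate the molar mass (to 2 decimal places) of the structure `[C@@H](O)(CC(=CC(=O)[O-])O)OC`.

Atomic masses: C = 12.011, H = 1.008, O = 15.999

Molecular formula: C6H9O5-.
M = 6×12.011 + 9×1.008 + 5×15.999 = 161.13 g/mol.

161.13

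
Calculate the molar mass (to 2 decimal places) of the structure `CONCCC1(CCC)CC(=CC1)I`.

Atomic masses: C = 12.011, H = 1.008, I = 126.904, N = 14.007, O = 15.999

Molecular formula: C11H20INO.
M = 11×12.011 + 20×1.008 + 1×126.904 + 1×14.007 + 1×15.999 = 309.19 g/mol.

309.19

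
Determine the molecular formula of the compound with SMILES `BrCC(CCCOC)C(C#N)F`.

C8H13BrFNO

Heavy atoms from the SMILES: 1 Br, 8 C, 1 F, 1 N, 1 O.
Implicit hydrogens by atom environment:
  4 × C: 2 H each → 8
  2 × C: 1 H each → 2
  1 × Br: no H
  1 × C: 3 H
  1 × C: no H
  1 × F: no H
  1 × N: no H
  1 × O: no H
  Total hydrogens = 13.
Molecular formula: C8H13BrFNO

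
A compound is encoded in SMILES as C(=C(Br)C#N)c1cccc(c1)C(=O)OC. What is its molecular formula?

Heavy atoms from the SMILES: 1 Br, 11 C, 1 N, 2 O.
Implicit hydrogens by atom environment:
  4 × C (aromatic): 1 H each → 4
  3 × C: no H
  2 × C (aromatic): no H
  2 × O: no H
  1 × Br: no H
  1 × C: 3 H
  1 × C: 1 H
  1 × N: no H
  Total hydrogens = 8.
Molecular formula: C11H8BrNO2

C11H8BrNO2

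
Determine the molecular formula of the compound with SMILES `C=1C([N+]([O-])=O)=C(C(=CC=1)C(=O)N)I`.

C7H5IN2O3

Heavy atoms from the SMILES: 7 C, 1 I, 2 N, 3 O.
Implicit hydrogens by atom environment:
  3 × C (aromatic): 1 H each → 3
  3 × C (aromatic): no H
  2 × O: no H
  1 × C: no H
  1 × I: no H
  1 × N: 2 H
  1 × N (charge +1): no H
  1 × O (charge -1): no H
  Total hydrogens = 5.
Molecular formula: C7H5IN2O3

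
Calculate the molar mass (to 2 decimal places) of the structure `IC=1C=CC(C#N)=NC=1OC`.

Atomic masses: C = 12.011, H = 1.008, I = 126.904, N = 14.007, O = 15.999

260.03

Molecular formula: C7H5IN2O.
M = 7×12.011 + 5×1.008 + 1×126.904 + 2×14.007 + 1×15.999 = 260.03 g/mol.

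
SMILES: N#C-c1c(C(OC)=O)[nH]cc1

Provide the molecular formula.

C7H6N2O2

Heavy atoms from the SMILES: 7 C, 2 N, 2 O.
Implicit hydrogens by atom environment:
  2 × C (aromatic): 1 H each → 2
  2 × C (aromatic): no H
  2 × C: no H
  2 × O: no H
  1 × C: 3 H
  1 × N (aromatic): 1 H
  1 × N: no H
  Total hydrogens = 6.
Molecular formula: C7H6N2O2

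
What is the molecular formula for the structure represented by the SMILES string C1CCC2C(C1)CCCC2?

C10H18

Heavy atoms from the SMILES: 10 C.
Implicit hydrogens by atom environment:
  8 × C: 2 H each → 16
  2 × C: 1 H each → 2
  Total hydrogens = 18.
Molecular formula: C10H18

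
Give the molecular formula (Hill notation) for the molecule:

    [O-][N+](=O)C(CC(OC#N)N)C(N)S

C5H10N4O3S

Heavy atoms from the SMILES: 5 C, 4 N, 3 O, 1 S.
Implicit hydrogens by atom environment:
  3 × C: 1 H each → 3
  2 × N: 2 H each → 4
  2 × O: no H
  1 × C: 2 H
  1 × C: no H
  1 × N: no H
  1 × N (charge +1): no H
  1 × O (charge -1): no H
  1 × S: 1 H
  Total hydrogens = 10.
Molecular formula: C5H10N4O3S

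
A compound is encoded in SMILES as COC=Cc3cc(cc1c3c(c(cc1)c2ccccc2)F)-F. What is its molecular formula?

C19H14F2O

Heavy atoms from the SMILES: 19 C, 2 F, 1 O.
Implicit hydrogens by atom environment:
  9 × C (aromatic): 1 H each → 9
  7 × C (aromatic): no H
  2 × C: 1 H each → 2
  2 × F: no H
  1 × C: 3 H
  1 × O: no H
  Total hydrogens = 14.
Molecular formula: C19H14F2O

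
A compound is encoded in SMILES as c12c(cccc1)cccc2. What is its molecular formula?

C10H8

Heavy atoms from the SMILES: 10 C.
Implicit hydrogens by atom environment:
  8 × C (aromatic): 1 H each → 8
  2 × C (aromatic): no H
  Total hydrogens = 8.
Molecular formula: C10H8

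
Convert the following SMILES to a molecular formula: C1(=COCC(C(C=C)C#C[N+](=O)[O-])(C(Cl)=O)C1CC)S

C13H14ClNO4S

Heavy atoms from the SMILES: 13 C, 1 Cl, 1 N, 4 O, 1 S.
Implicit hydrogens by atom environment:
  5 × C: no H
  4 × C: 1 H each → 4
  3 × C: 2 H each → 6
  3 × O: no H
  1 × C: 3 H
  1 × Cl: no H
  1 × N (charge +1): no H
  1 × O (charge -1): no H
  1 × S: 1 H
  Total hydrogens = 14.
Molecular formula: C13H14ClNO4S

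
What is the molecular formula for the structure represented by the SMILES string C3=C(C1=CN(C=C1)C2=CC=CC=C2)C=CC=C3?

Heavy atoms from the SMILES: 16 C, 1 N.
Implicit hydrogens by atom environment:
  13 × C (aromatic): 1 H each → 13
  3 × C (aromatic): no H
  1 × N (aromatic): no H
  Total hydrogens = 13.
Molecular formula: C16H13N

C16H13N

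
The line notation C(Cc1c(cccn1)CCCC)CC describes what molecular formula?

Heavy atoms from the SMILES: 13 C, 1 N.
Implicit hydrogens by atom environment:
  6 × C: 2 H each → 12
  3 × C (aromatic): 1 H each → 3
  2 × C: 3 H each → 6
  2 × C (aromatic): no H
  1 × N (aromatic): no H
  Total hydrogens = 21.
Molecular formula: C13H21N

C13H21N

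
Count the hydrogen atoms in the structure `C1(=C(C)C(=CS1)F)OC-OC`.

9

Hydrogens are implicit in SMILES; fill each atom to its normal valence:
  3 × C (aromatic): no H
  2 × C: 3 H each → 6
  2 × O: no H
  1 × C: 2 H
  1 × C (aromatic): 1 H
  1 × F: no H
  1 × S (aromatic): no H
  Total hydrogens = 9.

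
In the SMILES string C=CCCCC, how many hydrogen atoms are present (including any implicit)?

12

Hydrogens are implicit in SMILES; fill each atom to its normal valence:
  4 × C: 2 H each → 8
  1 × C: 3 H
  1 × C: 1 H
  Total hydrogens = 12.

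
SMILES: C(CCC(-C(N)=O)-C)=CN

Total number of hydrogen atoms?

14

Hydrogens are implicit in SMILES; fill each atom to its normal valence:
  3 × C: 1 H each → 3
  2 × C: 2 H each → 4
  2 × N: 2 H each → 4
  1 × C: 3 H
  1 × C: no H
  1 × O: no H
  Total hydrogens = 14.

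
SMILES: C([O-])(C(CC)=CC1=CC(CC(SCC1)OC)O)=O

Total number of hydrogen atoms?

19

Hydrogens are implicit in SMILES; fill each atom to its normal valence:
  4 × C: 2 H each → 8
  4 × C: 1 H each → 4
  3 × C: no H
  2 × C: 3 H each → 6
  2 × O: no H
  1 × O: 1 H
  1 × O (charge -1): no H
  1 × S: no H
  Total hydrogens = 19.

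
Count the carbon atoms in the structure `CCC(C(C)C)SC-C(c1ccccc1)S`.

The symbol for carbon appears 14 times in the SMILES. Lowercase c denotes aromatic carbon and counts toward C.

14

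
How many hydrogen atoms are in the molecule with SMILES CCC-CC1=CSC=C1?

Hydrogens are implicit in SMILES; fill each atom to its normal valence:
  3 × C: 2 H each → 6
  3 × C (aromatic): 1 H each → 3
  1 × C: 3 H
  1 × C (aromatic): no H
  1 × S (aromatic): no H
  Total hydrogens = 12.

12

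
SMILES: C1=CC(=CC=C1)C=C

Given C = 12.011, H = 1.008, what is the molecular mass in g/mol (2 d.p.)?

104.15

Molecular formula: C8H8.
M = 8×12.011 + 8×1.008 = 104.15 g/mol.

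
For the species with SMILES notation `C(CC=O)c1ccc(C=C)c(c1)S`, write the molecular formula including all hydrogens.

Heavy atoms from the SMILES: 11 C, 1 O, 1 S.
Implicit hydrogens by atom environment:
  3 × C: 2 H each → 6
  3 × C (aromatic): 1 H each → 3
  3 × C (aromatic): no H
  2 × C: 1 H each → 2
  1 × O: no H
  1 × S: 1 H
  Total hydrogens = 12.
Molecular formula: C11H12OS

C11H12OS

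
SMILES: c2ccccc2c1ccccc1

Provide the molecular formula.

C12H10

Heavy atoms from the SMILES: 12 C.
Implicit hydrogens by atom environment:
  10 × C (aromatic): 1 H each → 10
  2 × C (aromatic): no H
  Total hydrogens = 10.
Molecular formula: C12H10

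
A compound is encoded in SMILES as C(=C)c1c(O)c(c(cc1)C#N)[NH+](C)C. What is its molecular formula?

C11H13N2O+

Heavy atoms from the SMILES: 11 C, 2 N, 1 O.
Implicit hydrogens by atom environment:
  4 × C (aromatic): no H
  2 × C: 3 H each → 6
  2 × C (aromatic): 1 H each → 2
  1 × C: 2 H
  1 × C: 1 H
  1 × C: no H
  1 × N (charge +1): 1 H
  1 × N: no H
  1 × O: 1 H
  Total hydrogens = 13.
Net charge +1.
Molecular formula: C11H13N2O+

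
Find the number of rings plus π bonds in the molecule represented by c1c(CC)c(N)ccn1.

Molecular formula from the SMILES: C7H10N2.
DoU = (2C + 2 + N − H − X)/2 = (2·7 + 2 + 2 − 10 − 0)/2 = 8/2 = 4.
(Structurally: 1 ring(s) + 3 π bond(s) = 4.)

4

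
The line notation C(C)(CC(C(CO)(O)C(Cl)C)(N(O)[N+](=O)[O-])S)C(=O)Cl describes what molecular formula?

Heavy atoms from the SMILES: 9 C, 2 Cl, 2 N, 6 O, 1 S.
Implicit hydrogens by atom environment:
  3 × C: no H
  3 × O: 1 H each → 3
  2 × C: 3 H each → 6
  2 × C: 2 H each → 4
  2 × C: 1 H each → 2
  2 × Cl: no H
  2 × O: no H
  1 × N: no H
  1 × N (charge +1): no H
  1 × O (charge -1): no H
  1 × S: 1 H
  Total hydrogens = 16.
Molecular formula: C9H16Cl2N2O6S

C9H16Cl2N2O6S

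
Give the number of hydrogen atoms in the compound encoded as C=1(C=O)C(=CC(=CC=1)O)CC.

Hydrogens are implicit in SMILES; fill each atom to its normal valence:
  3 × C (aromatic): 1 H each → 3
  3 × C (aromatic): no H
  1 × C: 3 H
  1 × C: 2 H
  1 × C: 1 H
  1 × O: 1 H
  1 × O: no H
  Total hydrogens = 10.

10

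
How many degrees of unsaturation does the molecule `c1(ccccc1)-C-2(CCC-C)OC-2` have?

Molecular formula from the SMILES: C12H16O.
DoU = (2C + 2 + N − H − X)/2 = (2·12 + 2 + 0 − 16 − 0)/2 = 10/2 = 5.
(Structurally: 2 ring(s) + 3 π bond(s) = 5.)

5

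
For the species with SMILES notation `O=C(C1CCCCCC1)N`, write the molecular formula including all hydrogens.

Heavy atoms from the SMILES: 8 C, 1 N, 1 O.
Implicit hydrogens by atom environment:
  6 × C: 2 H each → 12
  1 × C: 1 H
  1 × C: no H
  1 × N: 2 H
  1 × O: no H
  Total hydrogens = 15.
Molecular formula: C8H15NO

C8H15NO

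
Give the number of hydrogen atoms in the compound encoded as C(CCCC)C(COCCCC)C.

26

Hydrogens are implicit in SMILES; fill each atom to its normal valence:
  8 × C: 2 H each → 16
  3 × C: 3 H each → 9
  1 × C: 1 H
  1 × O: no H
  Total hydrogens = 26.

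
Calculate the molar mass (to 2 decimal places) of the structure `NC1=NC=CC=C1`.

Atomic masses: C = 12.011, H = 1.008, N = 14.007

Molecular formula: C5H6N2.
M = 5×12.011 + 6×1.008 + 2×14.007 = 94.12 g/mol.

94.12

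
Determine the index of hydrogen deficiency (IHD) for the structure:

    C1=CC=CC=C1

Molecular formula from the SMILES: C6H6.
DoU = (2C + 2 + N − H − X)/2 = (2·6 + 2 + 0 − 6 − 0)/2 = 8/2 = 4.
(Structurally: 1 ring(s) + 3 π bond(s) = 4.)

4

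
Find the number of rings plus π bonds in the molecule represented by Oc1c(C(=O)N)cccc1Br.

Molecular formula from the SMILES: C7H6BrNO2.
DoU = (2C + 2 + N − H − X)/2 = (2·7 + 2 + 1 − 6 − 1)/2 = 10/2 = 5.
(Structurally: 1 ring(s) + 4 π bond(s) = 5.)

5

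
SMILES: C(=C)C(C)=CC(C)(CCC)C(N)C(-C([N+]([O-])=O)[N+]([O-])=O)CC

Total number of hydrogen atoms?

Hydrogens are implicit in SMILES; fill each atom to its normal valence:
  5 × C: 1 H each → 5
  4 × C: 3 H each → 12
  4 × C: 2 H each → 8
  2 × C: no H
  2 × N (charge +1): no H
  2 × O: no H
  2 × O (charge -1): no H
  1 × N: 2 H
  Total hydrogens = 27.

27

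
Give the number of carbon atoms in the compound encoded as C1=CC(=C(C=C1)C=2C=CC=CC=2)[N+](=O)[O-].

The symbol for carbon appears 12 times in the SMILES.

12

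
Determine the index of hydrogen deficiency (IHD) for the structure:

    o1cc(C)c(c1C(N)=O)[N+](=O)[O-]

Molecular formula from the SMILES: C6H6N2O4.
DoU = (2C + 2 + N − H − X)/2 = (2·6 + 2 + 2 − 6 − 0)/2 = 10/2 = 5.
(Structurally: 1 ring(s) + 4 π bond(s) = 5.)

5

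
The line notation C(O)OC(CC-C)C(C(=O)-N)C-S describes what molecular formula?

Heavy atoms from the SMILES: 8 C, 1 N, 3 O, 1 S.
Implicit hydrogens by atom environment:
  4 × C: 2 H each → 8
  2 × C: 1 H each → 2
  2 × O: no H
  1 × C: 3 H
  1 × C: no H
  1 × N: 2 H
  1 × O: 1 H
  1 × S: 1 H
  Total hydrogens = 17.
Molecular formula: C8H17NO3S

C8H17NO3S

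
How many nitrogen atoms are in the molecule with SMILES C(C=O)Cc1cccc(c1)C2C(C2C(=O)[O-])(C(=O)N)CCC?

1

The symbol for nitrogen appears 1 time in the SMILES.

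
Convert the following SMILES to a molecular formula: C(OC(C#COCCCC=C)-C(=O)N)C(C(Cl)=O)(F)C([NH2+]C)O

Heavy atoms from the SMILES: 14 C, 1 Cl, 1 F, 2 N, 5 O.
Implicit hydrogens by atom environment:
  5 × C: 2 H each → 10
  5 × C: no H
  4 × O: no H
  3 × C: 1 H each → 3
  1 × C: 3 H
  1 × Cl: no H
  1 × F: no H
  1 × N (charge +1): 2 H
  1 × N: 2 H
  1 × O: 1 H
  Total hydrogens = 21.
Net charge +1.
Molecular formula: C14H21ClFN2O5+

C14H21ClFN2O5+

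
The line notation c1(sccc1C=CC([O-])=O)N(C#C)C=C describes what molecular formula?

Heavy atoms from the SMILES: 11 C, 1 N, 2 O, 1 S.
Implicit hydrogens by atom environment:
  4 × C: 1 H each → 4
  2 × C (aromatic): 1 H each → 2
  2 × C (aromatic): no H
  2 × C: no H
  1 × C: 2 H
  1 × N: no H
  1 × O: no H
  1 × O (charge -1): no H
  1 × S (aromatic): no H
  Total hydrogens = 8.
Net charge -1.
Molecular formula: C11H8NO2S-

C11H8NO2S-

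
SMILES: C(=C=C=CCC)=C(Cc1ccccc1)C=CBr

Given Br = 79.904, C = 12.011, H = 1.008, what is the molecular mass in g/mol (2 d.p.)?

Molecular formula: C16H15Br.
M = 1×79.904 + 16×12.011 + 15×1.008 = 287.20 g/mol.

287.20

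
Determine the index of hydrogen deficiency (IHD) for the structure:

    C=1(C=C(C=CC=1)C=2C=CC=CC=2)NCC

8

Molecular formula from the SMILES: C14H15N.
DoU = (2C + 2 + N − H − X)/2 = (2·14 + 2 + 1 − 15 − 0)/2 = 16/2 = 8.
(Structurally: 2 ring(s) + 6 π bond(s) = 8.)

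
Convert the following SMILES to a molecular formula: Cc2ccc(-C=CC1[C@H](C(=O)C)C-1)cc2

C14H16O

Heavy atoms from the SMILES: 14 C, 1 O.
Implicit hydrogens by atom environment:
  4 × C: 1 H each → 4
  4 × C (aromatic): 1 H each → 4
  2 × C: 3 H each → 6
  2 × C (aromatic): no H
  1 × C: 2 H
  1 × C: no H
  1 × O: no H
  Total hydrogens = 16.
Molecular formula: C14H16O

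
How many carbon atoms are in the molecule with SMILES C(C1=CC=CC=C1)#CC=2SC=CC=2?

12

The symbol for carbon appears 12 times in the SMILES.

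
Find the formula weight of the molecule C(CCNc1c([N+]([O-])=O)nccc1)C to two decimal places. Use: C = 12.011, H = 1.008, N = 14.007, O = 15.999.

Molecular formula: C9H13N3O2.
M = 9×12.011 + 13×1.008 + 3×14.007 + 2×15.999 = 195.22 g/mol.

195.22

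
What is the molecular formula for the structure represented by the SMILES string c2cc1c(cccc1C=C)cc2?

Heavy atoms from the SMILES: 12 C.
Implicit hydrogens by atom environment:
  7 × C (aromatic): 1 H each → 7
  3 × C (aromatic): no H
  1 × C: 2 H
  1 × C: 1 H
  Total hydrogens = 10.
Molecular formula: C12H10

C12H10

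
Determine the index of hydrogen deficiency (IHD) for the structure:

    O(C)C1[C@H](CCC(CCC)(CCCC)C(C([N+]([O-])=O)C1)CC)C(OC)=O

Molecular formula from the SMILES: C20H37NO5.
DoU = (2C + 2 + N − H − X)/2 = (2·20 + 2 + 1 − 37 − 0)/2 = 6/2 = 3.
(Structurally: 1 ring(s) + 2 π bond(s) = 3.)

3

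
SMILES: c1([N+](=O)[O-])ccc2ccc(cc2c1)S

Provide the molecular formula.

Heavy atoms from the SMILES: 10 C, 1 N, 2 O, 1 S.
Implicit hydrogens by atom environment:
  6 × C (aromatic): 1 H each → 6
  4 × C (aromatic): no H
  1 × N (charge +1): no H
  1 × O: no H
  1 × O (charge -1): no H
  1 × S: 1 H
  Total hydrogens = 7.
Molecular formula: C10H7NO2S

C10H7NO2S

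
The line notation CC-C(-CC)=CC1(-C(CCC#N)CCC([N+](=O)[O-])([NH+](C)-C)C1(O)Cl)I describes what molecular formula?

C17H28ClIN3O3+

Heavy atoms from the SMILES: 17 C, 1 Cl, 1 I, 3 N, 3 O.
Implicit hydrogens by atom environment:
  6 × C: 2 H each → 12
  5 × C: no H
  4 × C: 3 H each → 12
  2 × C: 1 H each → 2
  1 × Cl: no H
  1 × I: no H
  1 × N (charge +1): 1 H
  1 × N (charge +1): no H
  1 × N: no H
  1 × O: 1 H
  1 × O: no H
  1 × O (charge -1): no H
  Total hydrogens = 28.
Net charge +1.
Molecular formula: C17H28ClIN3O3+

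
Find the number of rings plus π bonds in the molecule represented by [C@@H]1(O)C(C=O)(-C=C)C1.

Molecular formula from the SMILES: C6H8O2.
DoU = (2C + 2 + N − H − X)/2 = (2·6 + 2 + 0 − 8 − 0)/2 = 6/2 = 3.
(Structurally: 1 ring(s) + 2 π bond(s) = 3.)

3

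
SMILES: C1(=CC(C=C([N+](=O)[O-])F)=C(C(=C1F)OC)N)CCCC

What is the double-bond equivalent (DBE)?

6

Molecular formula from the SMILES: C13H16F2N2O3.
DoU = (2C + 2 + N − H − X)/2 = (2·13 + 2 + 2 − 16 − 2)/2 = 12/2 = 6.
(Structurally: 1 ring(s) + 5 π bond(s) = 6.)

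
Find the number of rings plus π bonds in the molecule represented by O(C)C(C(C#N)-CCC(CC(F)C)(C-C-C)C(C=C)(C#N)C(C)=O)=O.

Molecular formula from the SMILES: C19H27FN2O3.
DoU = (2C + 2 + N − H − X)/2 = (2·19 + 2 + 2 − 27 − 1)/2 = 14/2 = 7.
(Structurally: 0 ring(s) + 7 π bond(s) = 7.)

7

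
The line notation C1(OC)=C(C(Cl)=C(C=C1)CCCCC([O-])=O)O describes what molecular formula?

C12H14ClO4-

Heavy atoms from the SMILES: 12 C, 1 Cl, 4 O.
Implicit hydrogens by atom environment:
  4 × C: 2 H each → 8
  4 × C (aromatic): no H
  2 × C (aromatic): 1 H each → 2
  2 × O: no H
  1 × C: 3 H
  1 × C: no H
  1 × Cl: no H
  1 × O: 1 H
  1 × O (charge -1): no H
  Total hydrogens = 14.
Net charge -1.
Molecular formula: C12H14ClO4-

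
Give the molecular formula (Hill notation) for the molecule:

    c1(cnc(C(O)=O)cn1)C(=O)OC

Heavy atoms from the SMILES: 7 C, 2 N, 4 O.
Implicit hydrogens by atom environment:
  3 × O: no H
  2 × C (aromatic): 1 H each → 2
  2 × C (aromatic): no H
  2 × C: no H
  2 × N (aromatic): no H
  1 × C: 3 H
  1 × O: 1 H
  Total hydrogens = 6.
Molecular formula: C7H6N2O4

C7H6N2O4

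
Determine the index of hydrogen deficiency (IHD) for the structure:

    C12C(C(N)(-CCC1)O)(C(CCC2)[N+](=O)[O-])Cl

Molecular formula from the SMILES: C10H17ClN2O3.
DoU = (2C + 2 + N − H − X)/2 = (2·10 + 2 + 2 − 17 − 1)/2 = 6/2 = 3.
(Structurally: 2 ring(s) + 1 π bond(s) = 3.)

3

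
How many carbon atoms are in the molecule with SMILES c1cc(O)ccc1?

6

The symbol for carbon appears 6 times in the SMILES. Lowercase c denotes aromatic carbon and counts toward C.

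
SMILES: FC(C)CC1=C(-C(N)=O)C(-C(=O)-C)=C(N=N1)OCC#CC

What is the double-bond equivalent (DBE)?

8

Molecular formula from the SMILES: C14H16FN3O3.
DoU = (2C + 2 + N − H − X)/2 = (2·14 + 2 + 3 − 16 − 1)/2 = 16/2 = 8.
(Structurally: 1 ring(s) + 7 π bond(s) = 8.)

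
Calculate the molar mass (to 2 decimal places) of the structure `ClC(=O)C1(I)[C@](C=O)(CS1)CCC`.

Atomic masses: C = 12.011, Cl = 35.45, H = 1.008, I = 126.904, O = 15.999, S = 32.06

332.58

Molecular formula: C8H10ClIO2S.
M = 8×12.011 + 1×35.45 + 10×1.008 + 1×126.904 + 2×15.999 + 1×32.06 = 332.58 g/mol.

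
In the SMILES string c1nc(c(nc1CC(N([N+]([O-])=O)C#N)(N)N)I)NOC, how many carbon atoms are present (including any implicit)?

8

The symbol for carbon appears 8 times in the SMILES. Lowercase c denotes aromatic carbon and counts toward C.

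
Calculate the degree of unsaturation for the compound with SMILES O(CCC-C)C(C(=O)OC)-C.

1

Molecular formula from the SMILES: C8H16O3.
DoU = (2C + 2 + N − H − X)/2 = (2·8 + 2 + 0 − 16 − 0)/2 = 2/2 = 1.
(Structurally: 0 ring(s) + 1 π bond(s) = 1.)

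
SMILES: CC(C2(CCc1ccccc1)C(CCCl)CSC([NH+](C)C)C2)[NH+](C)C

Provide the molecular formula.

Heavy atoms from the SMILES: 21 C, 1 Cl, 2 N, 1 S.
Implicit hydrogens by atom environment:
  6 × C: 2 H each → 12
  5 × C: 3 H each → 15
  5 × C (aromatic): 1 H each → 5
  3 × C: 1 H each → 3
  2 × N (charge +1): 1 H each → 2
  1 × C: no H
  1 × C (aromatic): no H
  1 × Cl: no H
  1 × S: no H
  Total hydrogens = 37.
Net charge +2.
Molecular formula: [C21H37ClN2S]2+

[C21H37ClN2S]2+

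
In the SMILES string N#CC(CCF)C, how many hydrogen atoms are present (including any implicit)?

8

Hydrogens are implicit in SMILES; fill each atom to its normal valence:
  2 × C: 2 H each → 4
  1 × C: 3 H
  1 × C: 1 H
  1 × C: no H
  1 × F: no H
  1 × N: no H
  Total hydrogens = 8.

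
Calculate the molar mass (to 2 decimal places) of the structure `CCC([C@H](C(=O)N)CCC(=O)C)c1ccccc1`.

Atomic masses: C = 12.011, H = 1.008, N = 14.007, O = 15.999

Molecular formula: C15H21NO2.
M = 15×12.011 + 21×1.008 + 1×14.007 + 2×15.999 = 247.34 g/mol.

247.34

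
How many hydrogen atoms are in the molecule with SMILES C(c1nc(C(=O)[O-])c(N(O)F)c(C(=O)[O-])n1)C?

Hydrogens are implicit in SMILES; fill each atom to its normal valence:
  4 × C (aromatic): no H
  2 × C: no H
  2 × N (aromatic): no H
  2 × O: no H
  2 × O (charge -1): no H
  1 × C: 3 H
  1 × C: 2 H
  1 × F: no H
  1 × N: no H
  1 × O: 1 H
  Total hydrogens = 6.

6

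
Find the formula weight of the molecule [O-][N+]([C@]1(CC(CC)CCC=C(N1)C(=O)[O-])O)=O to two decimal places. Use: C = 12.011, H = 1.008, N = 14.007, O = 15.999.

Molecular formula: C10H15N2O5-.
M = 10×12.011 + 15×1.008 + 2×14.007 + 5×15.999 = 243.24 g/mol.

243.24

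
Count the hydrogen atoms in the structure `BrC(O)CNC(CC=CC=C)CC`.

Hydrogens are implicit in SMILES; fill each atom to its normal valence:
  5 × C: 1 H each → 5
  4 × C: 2 H each → 8
  1 × Br: no H
  1 × C: 3 H
  1 × N: 1 H
  1 × O: 1 H
  Total hydrogens = 18.

18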